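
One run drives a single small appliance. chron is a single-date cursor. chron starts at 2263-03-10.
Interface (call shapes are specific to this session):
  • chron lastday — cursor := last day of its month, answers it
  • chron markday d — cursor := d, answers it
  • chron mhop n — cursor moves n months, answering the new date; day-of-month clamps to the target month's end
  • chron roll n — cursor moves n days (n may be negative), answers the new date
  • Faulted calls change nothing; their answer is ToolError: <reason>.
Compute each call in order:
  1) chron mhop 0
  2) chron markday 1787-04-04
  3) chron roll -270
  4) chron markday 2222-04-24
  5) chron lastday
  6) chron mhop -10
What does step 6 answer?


Answer: 2221-06-30

Derivation:
$ chron mhop n: 0
  2263-03-10
$ chron markday d: 1787-04-04
  1787-04-04
$ chron roll n: -270
  1786-07-08
$ chron markday d: 2222-04-24
  2222-04-24
$ chron lastday
  2222-04-30
$ chron mhop n: -10
  2221-06-30


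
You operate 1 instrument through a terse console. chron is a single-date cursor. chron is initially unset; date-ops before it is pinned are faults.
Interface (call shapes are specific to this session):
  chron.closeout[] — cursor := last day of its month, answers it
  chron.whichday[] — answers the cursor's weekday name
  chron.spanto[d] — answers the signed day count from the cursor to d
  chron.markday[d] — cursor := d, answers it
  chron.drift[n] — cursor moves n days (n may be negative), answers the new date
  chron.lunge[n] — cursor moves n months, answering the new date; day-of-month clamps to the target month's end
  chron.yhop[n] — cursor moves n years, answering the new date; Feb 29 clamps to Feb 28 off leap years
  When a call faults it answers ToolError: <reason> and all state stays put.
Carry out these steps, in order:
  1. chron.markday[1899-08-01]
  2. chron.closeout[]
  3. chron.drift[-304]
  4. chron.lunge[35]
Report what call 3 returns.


[in] markday d=1899-08-01
  1899-08-01
[in] closeout
  1899-08-31
[in] drift n=-304
  1898-10-31
[in] lunge n=35
  1901-09-30

Answer: 1898-10-31


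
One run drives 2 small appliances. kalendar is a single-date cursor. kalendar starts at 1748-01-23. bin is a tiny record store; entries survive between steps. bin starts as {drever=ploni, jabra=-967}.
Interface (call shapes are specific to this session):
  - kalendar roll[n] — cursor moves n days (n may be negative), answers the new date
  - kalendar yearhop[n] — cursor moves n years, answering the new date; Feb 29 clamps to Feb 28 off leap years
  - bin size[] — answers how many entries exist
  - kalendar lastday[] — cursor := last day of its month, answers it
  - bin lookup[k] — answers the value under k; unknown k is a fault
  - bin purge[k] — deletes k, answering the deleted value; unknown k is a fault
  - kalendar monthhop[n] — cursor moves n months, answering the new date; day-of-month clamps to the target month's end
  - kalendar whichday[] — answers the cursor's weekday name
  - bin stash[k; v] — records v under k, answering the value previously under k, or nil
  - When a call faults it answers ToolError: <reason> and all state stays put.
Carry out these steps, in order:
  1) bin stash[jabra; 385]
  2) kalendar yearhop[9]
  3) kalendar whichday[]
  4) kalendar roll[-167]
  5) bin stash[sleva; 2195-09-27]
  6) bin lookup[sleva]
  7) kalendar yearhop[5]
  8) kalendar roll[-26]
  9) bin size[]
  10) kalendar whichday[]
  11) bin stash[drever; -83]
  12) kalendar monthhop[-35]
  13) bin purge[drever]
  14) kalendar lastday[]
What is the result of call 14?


Answer: 1758-08-31

Derivation:
>>> bin stash k='jabra' v='385'
= -967
>>> kalendar yearhop n='9'
= 1757-01-23
>>> kalendar whichday
= Sunday
>>> kalendar roll n='-167'
= 1756-08-09
>>> bin stash k='sleva' v='2195-09-27'
= nil
>>> bin lookup k='sleva'
= 2195-09-27
>>> kalendar yearhop n='5'
= 1761-08-09
>>> kalendar roll n='-26'
= 1761-07-14
>>> bin size
= 3
>>> kalendar whichday
= Tuesday
>>> bin stash k='drever' v='-83'
= ploni
>>> kalendar monthhop n='-35'
= 1758-08-14
>>> bin purge k='drever'
= -83
>>> kalendar lastday
= 1758-08-31


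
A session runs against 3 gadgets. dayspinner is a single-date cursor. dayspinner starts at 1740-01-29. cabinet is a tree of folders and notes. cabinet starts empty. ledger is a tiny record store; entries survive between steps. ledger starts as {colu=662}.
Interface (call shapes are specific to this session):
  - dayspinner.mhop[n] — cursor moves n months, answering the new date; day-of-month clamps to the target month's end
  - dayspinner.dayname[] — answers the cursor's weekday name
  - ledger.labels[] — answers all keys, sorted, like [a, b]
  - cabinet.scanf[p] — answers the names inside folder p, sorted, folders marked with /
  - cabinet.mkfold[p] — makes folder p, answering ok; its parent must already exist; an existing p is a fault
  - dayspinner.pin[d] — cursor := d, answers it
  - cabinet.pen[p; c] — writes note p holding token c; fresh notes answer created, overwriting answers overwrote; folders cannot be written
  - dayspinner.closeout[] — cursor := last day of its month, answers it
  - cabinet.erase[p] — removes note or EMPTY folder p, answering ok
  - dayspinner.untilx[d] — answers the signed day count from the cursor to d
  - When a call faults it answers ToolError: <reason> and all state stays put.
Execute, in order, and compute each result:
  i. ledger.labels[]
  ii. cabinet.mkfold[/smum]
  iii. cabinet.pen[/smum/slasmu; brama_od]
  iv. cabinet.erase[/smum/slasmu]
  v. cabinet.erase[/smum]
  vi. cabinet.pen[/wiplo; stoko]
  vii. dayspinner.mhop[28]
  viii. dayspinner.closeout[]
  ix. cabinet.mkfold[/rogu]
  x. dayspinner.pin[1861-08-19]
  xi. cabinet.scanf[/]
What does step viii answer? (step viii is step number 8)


Answer: 1742-05-31

Derivation:
I call ledger.labels(): [colu].
I call cabinet.mkfold passing p='/smum', which returns ok.
Calling cabinet.pen passing p='/smum/slasmu', c='brama_od', — result: created.
I use cabinet.erase passing p='/smum/slasmu', — result: ok.
I use cabinet.erase passing p='/smum', and get ok.
Invoking cabinet.pen passing p='/wiplo', c='stoko': created.
Calling dayspinner.mhop passing n='28', and observe 1742-05-29.
Then dayspinner.closeout, and get 1742-05-31.
Invoking cabinet.mkfold passing p='/rogu', and observe ok.
Using dayspinner.pin passing d='1861-08-19', and see 1861-08-19.
I run cabinet.scanf passing p='/', and get [rogu/, wiplo].


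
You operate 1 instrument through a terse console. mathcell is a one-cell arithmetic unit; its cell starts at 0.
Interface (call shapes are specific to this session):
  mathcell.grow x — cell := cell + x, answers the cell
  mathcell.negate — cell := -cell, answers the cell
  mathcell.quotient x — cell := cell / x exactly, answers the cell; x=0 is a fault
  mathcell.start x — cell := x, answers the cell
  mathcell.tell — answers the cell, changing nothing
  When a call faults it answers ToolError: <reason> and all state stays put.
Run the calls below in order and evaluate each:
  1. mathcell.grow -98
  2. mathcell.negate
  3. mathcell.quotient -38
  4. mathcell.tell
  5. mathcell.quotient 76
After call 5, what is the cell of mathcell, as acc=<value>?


Step: mathcell.grow[x: -98]
Result: -98
Step: mathcell.negate[]
Result: 98
Step: mathcell.quotient[x: -38]
Result: -49/19
Step: mathcell.tell[]
Result: -49/19
Step: mathcell.quotient[x: 76]
Result: -49/1444

Answer: acc=-49/1444


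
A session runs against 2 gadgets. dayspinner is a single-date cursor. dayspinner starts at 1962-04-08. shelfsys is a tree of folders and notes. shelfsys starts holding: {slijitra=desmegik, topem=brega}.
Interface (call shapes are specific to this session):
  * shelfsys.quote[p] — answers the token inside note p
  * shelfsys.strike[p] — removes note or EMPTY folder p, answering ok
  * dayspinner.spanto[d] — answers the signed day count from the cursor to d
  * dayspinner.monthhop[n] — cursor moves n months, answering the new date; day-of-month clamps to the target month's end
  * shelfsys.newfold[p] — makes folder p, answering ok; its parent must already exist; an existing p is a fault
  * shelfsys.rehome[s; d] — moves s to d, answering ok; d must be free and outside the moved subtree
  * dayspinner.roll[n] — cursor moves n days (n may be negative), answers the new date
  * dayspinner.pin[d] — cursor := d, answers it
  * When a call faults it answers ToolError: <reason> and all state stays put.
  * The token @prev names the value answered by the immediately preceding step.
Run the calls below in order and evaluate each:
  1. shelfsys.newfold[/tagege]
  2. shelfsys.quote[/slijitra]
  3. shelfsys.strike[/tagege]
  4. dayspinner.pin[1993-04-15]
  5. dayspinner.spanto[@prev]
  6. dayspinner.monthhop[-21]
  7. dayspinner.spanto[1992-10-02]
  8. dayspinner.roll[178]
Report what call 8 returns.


·→ newfold(/tagege)
·← ok
·→ quote(/slijitra)
·← desmegik
·→ strike(/tagege)
·← ok
·→ pin(1993-04-15)
·← 1993-04-15
·→ spanto(@prev)
·← 0
·→ monthhop(-21)
·← 1991-07-15
·→ spanto(1992-10-02)
·← 445
·→ roll(178)
·← 1992-01-09

Answer: 1992-01-09


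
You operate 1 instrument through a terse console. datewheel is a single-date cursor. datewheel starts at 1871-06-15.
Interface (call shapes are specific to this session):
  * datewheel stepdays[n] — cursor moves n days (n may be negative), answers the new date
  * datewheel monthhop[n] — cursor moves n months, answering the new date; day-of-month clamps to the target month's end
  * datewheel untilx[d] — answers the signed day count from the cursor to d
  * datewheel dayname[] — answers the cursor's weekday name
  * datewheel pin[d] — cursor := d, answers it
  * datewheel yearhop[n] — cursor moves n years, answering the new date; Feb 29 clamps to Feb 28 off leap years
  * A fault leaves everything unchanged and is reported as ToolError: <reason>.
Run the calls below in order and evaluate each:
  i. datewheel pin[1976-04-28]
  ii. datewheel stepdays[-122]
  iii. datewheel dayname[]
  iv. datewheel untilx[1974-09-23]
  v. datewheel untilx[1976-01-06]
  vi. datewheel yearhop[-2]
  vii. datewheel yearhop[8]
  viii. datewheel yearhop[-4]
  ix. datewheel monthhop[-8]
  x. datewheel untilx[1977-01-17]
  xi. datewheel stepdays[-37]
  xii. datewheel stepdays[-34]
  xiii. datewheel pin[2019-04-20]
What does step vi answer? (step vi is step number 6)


Answer: 1973-12-28

Derivation:
Then datewheel pin using d: 1976-04-28, and get 1976-04-28.
I run datewheel stepdays using n: -122, giving 1975-12-28.
I call datewheel dayname(), which returns Sunday.
Now I run datewheel untilx using d: 1974-09-23, and get -461.
I try datewheel untilx using d: 1976-01-06, and see 9.
Then datewheel yearhop using n: -2, which returns 1973-12-28.
I run datewheel yearhop using n: 8, — result: 1981-12-28.
Then datewheel yearhop using n: -4, and observe 1977-12-28.
Then datewheel monthhop using n: -8, which returns 1977-04-28.
Calling datewheel untilx using d: 1977-01-17, which returns -101.
Then datewheel stepdays using n: -37, giving 1977-03-22.
Now I run datewheel stepdays using n: -34, and see 1977-02-16.
Using datewheel pin using d: 2019-04-20, and get 2019-04-20.


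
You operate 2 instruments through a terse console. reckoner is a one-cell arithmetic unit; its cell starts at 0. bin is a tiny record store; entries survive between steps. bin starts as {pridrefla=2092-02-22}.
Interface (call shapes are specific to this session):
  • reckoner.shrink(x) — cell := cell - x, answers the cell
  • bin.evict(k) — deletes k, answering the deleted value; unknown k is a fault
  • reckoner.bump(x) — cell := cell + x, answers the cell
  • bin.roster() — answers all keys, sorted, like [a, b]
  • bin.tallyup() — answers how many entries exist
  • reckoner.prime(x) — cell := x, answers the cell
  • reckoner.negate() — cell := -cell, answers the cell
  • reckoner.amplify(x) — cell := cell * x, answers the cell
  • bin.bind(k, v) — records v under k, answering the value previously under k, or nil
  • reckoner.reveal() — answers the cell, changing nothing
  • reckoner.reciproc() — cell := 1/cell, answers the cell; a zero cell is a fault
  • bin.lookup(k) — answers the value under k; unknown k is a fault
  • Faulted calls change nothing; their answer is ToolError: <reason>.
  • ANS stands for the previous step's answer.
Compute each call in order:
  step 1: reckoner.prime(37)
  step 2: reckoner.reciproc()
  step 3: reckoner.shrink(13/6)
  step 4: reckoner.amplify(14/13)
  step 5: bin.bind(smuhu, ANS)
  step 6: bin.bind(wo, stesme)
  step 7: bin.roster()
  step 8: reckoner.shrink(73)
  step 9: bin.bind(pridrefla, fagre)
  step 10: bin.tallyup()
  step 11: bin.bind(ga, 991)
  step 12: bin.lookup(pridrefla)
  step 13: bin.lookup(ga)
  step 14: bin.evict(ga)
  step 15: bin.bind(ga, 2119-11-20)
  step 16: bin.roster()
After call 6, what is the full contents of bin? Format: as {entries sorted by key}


$ reckoner.prime x: 37
[out] 37
$ reckoner.reciproc
[out] 1/37
$ reckoner.shrink x: 13/6
[out] -475/222
$ reckoner.amplify x: 14/13
[out] -3325/1443
$ bin.bind k: smuhu v: ANS
[out] nil
$ bin.bind k: wo v: stesme
[out] nil
$ bin.roster
[out] [pridrefla, smuhu, wo]
$ reckoner.shrink x: 73
[out] -108664/1443
$ bin.bind k: pridrefla v: fagre
[out] 2092-02-22
$ bin.tallyup
[out] 3
$ bin.bind k: ga v: 991
[out] nil
$ bin.lookup k: pridrefla
[out] fagre
$ bin.lookup k: ga
[out] 991
$ bin.evict k: ga
[out] 991
$ bin.bind k: ga v: 2119-11-20
[out] nil
$ bin.roster
[out] [ga, pridrefla, smuhu, wo]

Answer: {pridrefla=2092-02-22, smuhu=-3325/1443, wo=stesme}


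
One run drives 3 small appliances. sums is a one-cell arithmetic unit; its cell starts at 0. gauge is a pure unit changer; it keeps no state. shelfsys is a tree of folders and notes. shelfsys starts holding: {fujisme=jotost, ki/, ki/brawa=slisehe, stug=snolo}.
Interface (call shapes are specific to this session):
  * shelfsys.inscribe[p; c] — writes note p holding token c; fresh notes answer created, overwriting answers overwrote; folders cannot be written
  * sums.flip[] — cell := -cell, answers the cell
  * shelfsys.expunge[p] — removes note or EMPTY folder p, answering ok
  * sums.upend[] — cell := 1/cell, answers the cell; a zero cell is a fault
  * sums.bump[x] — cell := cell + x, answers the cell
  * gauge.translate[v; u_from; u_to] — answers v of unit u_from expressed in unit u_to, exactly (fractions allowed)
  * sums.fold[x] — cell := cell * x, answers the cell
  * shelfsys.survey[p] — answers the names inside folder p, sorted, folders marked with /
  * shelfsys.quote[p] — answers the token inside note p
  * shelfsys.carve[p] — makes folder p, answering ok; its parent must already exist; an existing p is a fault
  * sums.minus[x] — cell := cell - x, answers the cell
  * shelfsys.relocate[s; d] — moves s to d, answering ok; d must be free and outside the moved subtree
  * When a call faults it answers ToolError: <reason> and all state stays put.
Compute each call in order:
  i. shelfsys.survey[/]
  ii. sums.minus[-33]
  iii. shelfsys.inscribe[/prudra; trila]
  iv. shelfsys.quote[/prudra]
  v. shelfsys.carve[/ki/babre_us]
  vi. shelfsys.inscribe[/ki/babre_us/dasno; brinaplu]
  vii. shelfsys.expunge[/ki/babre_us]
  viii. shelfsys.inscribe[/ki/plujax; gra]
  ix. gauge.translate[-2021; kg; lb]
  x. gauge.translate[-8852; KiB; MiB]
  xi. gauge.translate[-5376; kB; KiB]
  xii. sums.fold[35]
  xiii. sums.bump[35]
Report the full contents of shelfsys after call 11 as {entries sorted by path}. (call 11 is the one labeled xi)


>> shelfsys.survey(/)
<< [fujisme, ki/, stug]
>> sums.minus(-33)
<< 33
>> shelfsys.inscribe(/prudra, trila)
<< created
>> shelfsys.quote(/prudra)
<< trila
>> shelfsys.carve(/ki/babre_us)
<< ok
>> shelfsys.inscribe(/ki/babre_us/dasno, brinaplu)
<< created
>> shelfsys.expunge(/ki/babre_us)
<< ToolError: not empty
>> shelfsys.inscribe(/ki/plujax, gra)
<< created
>> gauge.translate(-2021, kg, lb)
<< -202100000000/45359237
>> gauge.translate(-8852, KiB, MiB)
<< -2213/256
>> gauge.translate(-5376, kB, KiB)
<< -5250
>> sums.fold(35)
<< 1155
>> sums.bump(35)
<< 1190

Answer: {fujisme=jotost, ki/, ki/babre_us/, ki/babre_us/dasno=brinaplu, ki/brawa=slisehe, ki/plujax=gra, prudra=trila, stug=snolo}


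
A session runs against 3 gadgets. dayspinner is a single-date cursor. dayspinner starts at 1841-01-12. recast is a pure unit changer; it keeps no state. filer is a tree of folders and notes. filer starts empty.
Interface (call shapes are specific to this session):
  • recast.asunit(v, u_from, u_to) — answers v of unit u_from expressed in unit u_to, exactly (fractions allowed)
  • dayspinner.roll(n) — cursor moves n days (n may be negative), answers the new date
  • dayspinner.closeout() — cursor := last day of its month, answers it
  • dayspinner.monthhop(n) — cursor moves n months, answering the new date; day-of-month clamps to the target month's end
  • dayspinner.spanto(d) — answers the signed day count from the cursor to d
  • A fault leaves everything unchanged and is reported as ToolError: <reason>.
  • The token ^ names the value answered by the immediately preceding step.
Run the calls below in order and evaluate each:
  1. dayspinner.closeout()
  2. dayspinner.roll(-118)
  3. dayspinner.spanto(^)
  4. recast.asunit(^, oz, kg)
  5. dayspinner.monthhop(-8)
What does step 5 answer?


Answer: 1840-02-05

Derivation:
Do: dayspinner.closeout[]
See: 1841-01-31
Do: dayspinner.roll[-118]
See: 1840-10-05
Do: dayspinner.spanto[^]
See: 0
Do: recast.asunit[^; oz; kg]
See: 0
Do: dayspinner.monthhop[-8]
See: 1840-02-05


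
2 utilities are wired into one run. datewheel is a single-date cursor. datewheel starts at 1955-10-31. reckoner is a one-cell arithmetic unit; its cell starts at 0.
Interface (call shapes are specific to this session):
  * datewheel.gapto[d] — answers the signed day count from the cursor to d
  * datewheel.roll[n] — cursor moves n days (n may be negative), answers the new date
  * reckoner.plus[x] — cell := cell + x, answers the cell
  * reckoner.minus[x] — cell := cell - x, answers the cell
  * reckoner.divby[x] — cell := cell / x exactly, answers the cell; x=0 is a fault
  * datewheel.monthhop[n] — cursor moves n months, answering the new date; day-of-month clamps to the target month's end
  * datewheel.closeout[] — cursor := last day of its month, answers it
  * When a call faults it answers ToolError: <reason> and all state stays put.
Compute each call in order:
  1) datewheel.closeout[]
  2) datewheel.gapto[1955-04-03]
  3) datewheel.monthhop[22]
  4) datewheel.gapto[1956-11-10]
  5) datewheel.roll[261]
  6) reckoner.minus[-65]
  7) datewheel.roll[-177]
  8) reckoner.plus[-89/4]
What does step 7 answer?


Answer: 1957-11-23

Derivation:
CALL datewheel.closeout[]
RET  1955-10-31
CALL datewheel.gapto[d: 1955-04-03]
RET  -211
CALL datewheel.monthhop[n: 22]
RET  1957-08-31
CALL datewheel.gapto[d: 1956-11-10]
RET  -294
CALL datewheel.roll[n: 261]
RET  1958-05-19
CALL reckoner.minus[x: -65]
RET  65
CALL datewheel.roll[n: -177]
RET  1957-11-23
CALL reckoner.plus[x: -89/4]
RET  171/4


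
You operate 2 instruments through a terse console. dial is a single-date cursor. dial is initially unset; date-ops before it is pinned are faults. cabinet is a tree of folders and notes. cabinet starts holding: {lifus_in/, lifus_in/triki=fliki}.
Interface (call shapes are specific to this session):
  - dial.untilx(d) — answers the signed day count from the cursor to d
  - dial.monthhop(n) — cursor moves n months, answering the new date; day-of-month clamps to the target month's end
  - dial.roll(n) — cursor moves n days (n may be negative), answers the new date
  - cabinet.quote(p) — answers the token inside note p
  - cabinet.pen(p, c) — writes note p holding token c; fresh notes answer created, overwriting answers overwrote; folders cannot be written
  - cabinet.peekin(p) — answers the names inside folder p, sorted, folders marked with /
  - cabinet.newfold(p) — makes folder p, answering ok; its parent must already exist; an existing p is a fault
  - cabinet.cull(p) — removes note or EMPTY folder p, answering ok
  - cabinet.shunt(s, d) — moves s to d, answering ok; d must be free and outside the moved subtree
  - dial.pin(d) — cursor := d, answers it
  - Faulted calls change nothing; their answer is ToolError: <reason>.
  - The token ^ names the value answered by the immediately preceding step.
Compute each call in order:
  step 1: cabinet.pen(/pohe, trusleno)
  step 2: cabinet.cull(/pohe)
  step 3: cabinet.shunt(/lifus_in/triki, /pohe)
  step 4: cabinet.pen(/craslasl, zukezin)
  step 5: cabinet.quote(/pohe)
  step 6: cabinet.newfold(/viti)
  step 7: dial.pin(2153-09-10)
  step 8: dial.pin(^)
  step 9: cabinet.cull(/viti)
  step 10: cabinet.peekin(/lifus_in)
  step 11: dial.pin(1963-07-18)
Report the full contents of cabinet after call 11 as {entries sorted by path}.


-> cabinet.pen(p: /pohe, c: trusleno)
<- created
-> cabinet.cull(p: /pohe)
<- ok
-> cabinet.shunt(s: /lifus_in/triki, d: /pohe)
<- ok
-> cabinet.pen(p: /craslasl, c: zukezin)
<- created
-> cabinet.quote(p: /pohe)
<- fliki
-> cabinet.newfold(p: /viti)
<- ok
-> dial.pin(d: 2153-09-10)
<- 2153-09-10
-> dial.pin(d: ^)
<- 2153-09-10
-> cabinet.cull(p: /viti)
<- ok
-> cabinet.peekin(p: /lifus_in)
<- []
-> dial.pin(d: 1963-07-18)
<- 1963-07-18

Answer: {craslasl=zukezin, lifus_in/, pohe=fliki}


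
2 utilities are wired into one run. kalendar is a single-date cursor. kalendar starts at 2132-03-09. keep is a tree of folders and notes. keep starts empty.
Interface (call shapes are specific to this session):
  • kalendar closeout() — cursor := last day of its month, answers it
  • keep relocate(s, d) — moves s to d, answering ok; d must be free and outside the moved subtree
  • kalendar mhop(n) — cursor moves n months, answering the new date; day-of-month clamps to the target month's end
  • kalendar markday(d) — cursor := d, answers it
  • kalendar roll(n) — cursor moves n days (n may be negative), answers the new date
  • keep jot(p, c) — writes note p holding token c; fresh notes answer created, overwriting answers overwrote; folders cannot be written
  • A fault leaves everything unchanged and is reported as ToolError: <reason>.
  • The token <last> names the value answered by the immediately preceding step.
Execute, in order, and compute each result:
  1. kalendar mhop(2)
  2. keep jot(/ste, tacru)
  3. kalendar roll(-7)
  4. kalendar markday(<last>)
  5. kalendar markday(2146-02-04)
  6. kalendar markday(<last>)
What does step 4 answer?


! kalendar mhop(n=2) == 2132-05-09
! keep jot(p=/ste, c=tacru) == created
! kalendar roll(n=-7) == 2132-05-02
! kalendar markday(d=<last>) == 2132-05-02
! kalendar markday(d=2146-02-04) == 2146-02-04
! kalendar markday(d=<last>) == 2146-02-04

Answer: 2132-05-02


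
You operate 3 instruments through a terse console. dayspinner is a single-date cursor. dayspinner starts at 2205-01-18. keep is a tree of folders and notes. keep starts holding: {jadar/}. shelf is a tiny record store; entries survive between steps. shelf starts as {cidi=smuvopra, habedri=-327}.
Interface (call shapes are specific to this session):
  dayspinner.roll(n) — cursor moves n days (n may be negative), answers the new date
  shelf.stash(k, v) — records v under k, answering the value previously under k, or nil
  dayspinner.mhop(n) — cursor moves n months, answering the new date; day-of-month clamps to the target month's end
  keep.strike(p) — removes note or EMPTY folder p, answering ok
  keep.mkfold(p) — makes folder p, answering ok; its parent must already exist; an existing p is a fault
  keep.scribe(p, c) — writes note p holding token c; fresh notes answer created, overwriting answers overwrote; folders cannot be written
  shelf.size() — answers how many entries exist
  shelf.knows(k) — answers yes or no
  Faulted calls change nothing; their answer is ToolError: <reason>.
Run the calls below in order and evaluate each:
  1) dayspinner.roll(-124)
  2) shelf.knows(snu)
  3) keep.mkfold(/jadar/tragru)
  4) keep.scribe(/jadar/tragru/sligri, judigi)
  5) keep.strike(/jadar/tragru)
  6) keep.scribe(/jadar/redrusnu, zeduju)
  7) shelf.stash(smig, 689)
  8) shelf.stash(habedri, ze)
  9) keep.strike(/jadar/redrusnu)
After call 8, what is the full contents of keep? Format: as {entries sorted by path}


Answer: {jadar/, jadar/redrusnu=zeduju, jadar/tragru/, jadar/tragru/sligri=judigi}

Derivation:
Invoking roll on n→-124, which returns 2204-09-16.
Now I run knows on k→snu: no.
Now I run mkfold on p→/jadar/tragru, and observe ok.
I call scribe on p→/jadar/tragru/sligri, c→judigi, giving created.
Now I run strike on p→/jadar/tragru, and get ToolError: not empty.
I call scribe on p→/jadar/redrusnu, c→zeduju, and observe created.
Now I run stash on k→smig, v→689, and observe nil.
Using stash on k→habedri, v→ze, → -327.
Invoking strike on p→/jadar/redrusnu, giving ok.


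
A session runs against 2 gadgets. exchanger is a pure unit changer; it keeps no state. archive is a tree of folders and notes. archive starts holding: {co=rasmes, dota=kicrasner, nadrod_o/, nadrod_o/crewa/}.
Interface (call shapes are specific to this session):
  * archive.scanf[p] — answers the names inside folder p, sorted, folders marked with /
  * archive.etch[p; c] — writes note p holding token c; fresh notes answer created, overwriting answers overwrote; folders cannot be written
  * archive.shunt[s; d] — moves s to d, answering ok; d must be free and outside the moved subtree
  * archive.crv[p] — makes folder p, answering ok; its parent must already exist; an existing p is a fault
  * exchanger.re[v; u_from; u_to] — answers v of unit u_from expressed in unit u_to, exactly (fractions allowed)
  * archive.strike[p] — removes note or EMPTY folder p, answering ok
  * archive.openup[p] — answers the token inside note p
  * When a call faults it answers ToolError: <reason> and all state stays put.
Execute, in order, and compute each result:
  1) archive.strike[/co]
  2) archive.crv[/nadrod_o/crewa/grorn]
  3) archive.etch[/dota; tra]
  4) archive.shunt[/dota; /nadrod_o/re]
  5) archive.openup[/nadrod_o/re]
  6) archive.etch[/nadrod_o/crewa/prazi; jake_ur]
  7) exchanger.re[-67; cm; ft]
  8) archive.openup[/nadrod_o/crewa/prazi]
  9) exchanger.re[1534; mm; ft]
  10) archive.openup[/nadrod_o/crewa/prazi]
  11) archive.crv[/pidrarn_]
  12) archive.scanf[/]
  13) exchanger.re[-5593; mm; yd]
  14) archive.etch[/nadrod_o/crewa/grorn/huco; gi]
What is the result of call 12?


Answer: [nadrod_o/, pidrarn_/]

Derivation:
[in] archive.strike /co
[out] ok
[in] archive.crv /nadrod_o/crewa/grorn
[out] ok
[in] archive.etch /dota tra
[out] overwrote
[in] archive.shunt /dota /nadrod_o/re
[out] ok
[in] archive.openup /nadrod_o/re
[out] tra
[in] archive.etch /nadrod_o/crewa/prazi jake_ur
[out] created
[in] exchanger.re -67 cm ft
[out] -1675/762
[in] archive.openup /nadrod_o/crewa/prazi
[out] jake_ur
[in] exchanger.re 1534 mm ft
[out] 3835/762
[in] archive.openup /nadrod_o/crewa/prazi
[out] jake_ur
[in] archive.crv /pidrarn_
[out] ok
[in] archive.scanf /
[out] [nadrod_o/, pidrarn_/]
[in] exchanger.re -5593 mm yd
[out] -27965/4572
[in] archive.etch /nadrod_o/crewa/grorn/huco gi
[out] created


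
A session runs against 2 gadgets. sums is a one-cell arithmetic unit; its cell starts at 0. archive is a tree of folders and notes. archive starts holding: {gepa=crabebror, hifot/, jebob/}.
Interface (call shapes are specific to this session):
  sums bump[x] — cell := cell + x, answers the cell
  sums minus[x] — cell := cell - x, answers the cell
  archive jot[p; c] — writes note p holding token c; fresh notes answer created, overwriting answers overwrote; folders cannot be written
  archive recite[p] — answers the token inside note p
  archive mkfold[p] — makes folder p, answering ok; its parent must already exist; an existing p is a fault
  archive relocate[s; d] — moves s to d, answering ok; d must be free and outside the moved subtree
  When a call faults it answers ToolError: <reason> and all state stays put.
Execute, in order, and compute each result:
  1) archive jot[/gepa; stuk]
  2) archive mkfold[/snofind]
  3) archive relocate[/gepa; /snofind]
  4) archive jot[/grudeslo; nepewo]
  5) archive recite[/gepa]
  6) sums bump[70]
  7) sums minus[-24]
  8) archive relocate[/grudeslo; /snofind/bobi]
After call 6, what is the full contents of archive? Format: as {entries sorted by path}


>> archive jot(p: /gepa, c: stuk)
<< overwrote
>> archive mkfold(p: /snofind)
<< ok
>> archive relocate(s: /gepa, d: /snofind)
<< ToolError: exists
>> archive jot(p: /grudeslo, c: nepewo)
<< created
>> archive recite(p: /gepa)
<< stuk
>> sums bump(x: 70)
<< 70
>> sums minus(x: -24)
<< 94
>> archive relocate(s: /grudeslo, d: /snofind/bobi)
<< ok

Answer: {gepa=stuk, grudeslo=nepewo, hifot/, jebob/, snofind/}


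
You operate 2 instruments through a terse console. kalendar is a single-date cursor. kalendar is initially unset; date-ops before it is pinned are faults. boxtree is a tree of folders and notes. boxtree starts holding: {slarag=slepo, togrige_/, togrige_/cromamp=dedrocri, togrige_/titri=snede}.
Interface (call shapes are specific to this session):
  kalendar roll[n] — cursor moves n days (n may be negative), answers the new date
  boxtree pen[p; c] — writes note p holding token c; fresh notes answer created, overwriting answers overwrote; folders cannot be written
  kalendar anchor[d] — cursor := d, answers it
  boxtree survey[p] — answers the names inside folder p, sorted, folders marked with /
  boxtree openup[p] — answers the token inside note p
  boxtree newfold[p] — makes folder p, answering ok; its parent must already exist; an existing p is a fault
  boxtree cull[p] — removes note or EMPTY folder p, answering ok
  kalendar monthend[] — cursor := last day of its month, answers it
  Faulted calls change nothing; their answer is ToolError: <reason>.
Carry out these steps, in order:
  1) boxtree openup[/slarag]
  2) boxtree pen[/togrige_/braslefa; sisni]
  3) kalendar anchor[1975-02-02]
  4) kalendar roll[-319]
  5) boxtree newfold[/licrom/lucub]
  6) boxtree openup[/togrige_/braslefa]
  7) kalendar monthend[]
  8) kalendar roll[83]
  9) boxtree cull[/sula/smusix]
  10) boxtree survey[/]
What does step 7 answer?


% boxtree openup(p=/slarag) ~> slepo
% boxtree pen(p=/togrige_/braslefa, c=sisni) ~> created
% kalendar anchor(d=1975-02-02) ~> 1975-02-02
% kalendar roll(n=-319) ~> 1974-03-20
% boxtree newfold(p=/licrom/lucub) ~> ToolError: no parent
% boxtree openup(p=/togrige_/braslefa) ~> sisni
% kalendar monthend() ~> 1974-03-31
% kalendar roll(n=83) ~> 1974-06-22
% boxtree cull(p=/sula/smusix) ~> ToolError: not found
% boxtree survey(p=/) ~> [slarag, togrige_/]

Answer: 1974-03-31


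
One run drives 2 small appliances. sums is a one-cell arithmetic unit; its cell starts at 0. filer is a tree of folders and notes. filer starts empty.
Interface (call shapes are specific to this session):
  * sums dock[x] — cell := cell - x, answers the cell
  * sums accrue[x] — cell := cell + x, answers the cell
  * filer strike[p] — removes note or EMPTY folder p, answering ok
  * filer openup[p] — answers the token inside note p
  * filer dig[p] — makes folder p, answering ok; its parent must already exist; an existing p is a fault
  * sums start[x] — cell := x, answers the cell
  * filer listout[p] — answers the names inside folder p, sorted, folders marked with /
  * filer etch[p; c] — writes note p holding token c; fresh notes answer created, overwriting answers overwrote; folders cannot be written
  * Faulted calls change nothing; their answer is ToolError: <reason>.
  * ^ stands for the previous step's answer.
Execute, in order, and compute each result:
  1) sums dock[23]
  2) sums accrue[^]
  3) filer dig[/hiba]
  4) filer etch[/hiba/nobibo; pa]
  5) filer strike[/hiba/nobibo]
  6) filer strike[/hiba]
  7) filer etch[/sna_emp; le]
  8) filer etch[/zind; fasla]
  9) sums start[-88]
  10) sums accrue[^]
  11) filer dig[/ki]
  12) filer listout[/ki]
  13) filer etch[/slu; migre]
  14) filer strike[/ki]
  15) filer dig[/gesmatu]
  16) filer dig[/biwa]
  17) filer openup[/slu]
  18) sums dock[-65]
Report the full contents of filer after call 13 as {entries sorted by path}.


Answer: {ki/, slu=migre, sna_emp=le, zind=fasla}

Derivation:
Calling sums dock passing x=23, yielding -23.
Next I call sums accrue passing x=^, → -46.
Invoking filer dig passing p=/hiba, — result: ok.
I try filer etch passing p=/hiba/nobibo, c=pa, and get created.
Next I call filer strike passing p=/hiba/nobibo, yielding ok.
I try filer strike passing p=/hiba, — result: ok.
I try filer etch passing p=/sna_emp, c=le, giving created.
Calling filer etch passing p=/zind, c=fasla, giving created.
Now I run sums start passing x=-88, — result: -88.
Next I call sums accrue passing x=^, giving -176.
Now I run filer dig passing p=/ki, → ok.
Now I run filer listout passing p=/ki: [].
I try filer etch passing p=/slu, c=migre, and get created.
Then filer strike passing p=/ki, and see ok.
I run filer dig passing p=/gesmatu: ok.
I invoke filer dig passing p=/biwa: ok.
Invoking filer openup passing p=/slu, which returns migre.
I run sums dock passing x=-65, giving -111.


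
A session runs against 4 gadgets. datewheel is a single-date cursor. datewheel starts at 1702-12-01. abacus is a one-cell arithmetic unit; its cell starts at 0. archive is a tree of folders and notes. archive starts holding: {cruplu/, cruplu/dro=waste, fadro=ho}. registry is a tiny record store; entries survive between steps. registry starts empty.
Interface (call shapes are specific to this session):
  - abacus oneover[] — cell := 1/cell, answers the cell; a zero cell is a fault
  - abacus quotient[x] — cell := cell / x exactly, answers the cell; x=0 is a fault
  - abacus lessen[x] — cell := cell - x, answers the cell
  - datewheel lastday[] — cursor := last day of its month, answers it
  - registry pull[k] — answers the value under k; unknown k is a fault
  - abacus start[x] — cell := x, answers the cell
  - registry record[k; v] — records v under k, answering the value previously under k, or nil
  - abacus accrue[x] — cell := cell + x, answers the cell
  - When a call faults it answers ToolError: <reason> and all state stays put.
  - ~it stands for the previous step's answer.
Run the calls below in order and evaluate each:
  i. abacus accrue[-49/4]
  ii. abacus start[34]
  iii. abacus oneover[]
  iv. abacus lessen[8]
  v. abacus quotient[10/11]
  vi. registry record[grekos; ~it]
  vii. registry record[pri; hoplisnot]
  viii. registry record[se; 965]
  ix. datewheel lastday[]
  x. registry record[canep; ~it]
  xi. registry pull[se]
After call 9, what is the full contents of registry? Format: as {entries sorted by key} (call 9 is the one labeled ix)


Answer: {grekos=-2981/340, pri=hoplisnot, se=965}

Derivation:
% abacus accrue -49/4
:: -49/4
% abacus start 34
:: 34
% abacus oneover
:: 1/34
% abacus lessen 8
:: -271/34
% abacus quotient 10/11
:: -2981/340
% registry record grekos ~it
:: nil
% registry record pri hoplisnot
:: nil
% registry record se 965
:: nil
% datewheel lastday
:: 1702-12-31
% registry record canep ~it
:: nil
% registry pull se
:: 965


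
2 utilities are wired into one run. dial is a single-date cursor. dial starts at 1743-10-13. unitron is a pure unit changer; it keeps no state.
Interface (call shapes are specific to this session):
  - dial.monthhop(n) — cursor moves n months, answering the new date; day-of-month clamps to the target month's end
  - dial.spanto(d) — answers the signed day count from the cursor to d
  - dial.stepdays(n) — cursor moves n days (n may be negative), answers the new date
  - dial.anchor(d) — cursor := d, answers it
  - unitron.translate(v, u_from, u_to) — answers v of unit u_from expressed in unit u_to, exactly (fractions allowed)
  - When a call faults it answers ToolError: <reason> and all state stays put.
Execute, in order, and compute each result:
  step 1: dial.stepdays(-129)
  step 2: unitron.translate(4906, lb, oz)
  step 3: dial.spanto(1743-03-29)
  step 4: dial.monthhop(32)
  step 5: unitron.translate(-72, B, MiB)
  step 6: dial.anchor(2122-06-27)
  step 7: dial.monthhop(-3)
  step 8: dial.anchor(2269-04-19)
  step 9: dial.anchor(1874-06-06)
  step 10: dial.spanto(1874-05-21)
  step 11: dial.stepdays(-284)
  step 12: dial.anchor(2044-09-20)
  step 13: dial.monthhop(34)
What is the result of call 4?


Answer: 1746-02-06

Derivation:
==> stepdays(n='-129')
<== 1743-06-06
==> translate(v='4906', u_from='lb', u_to='oz')
<== 78496
==> spanto(d='1743-03-29')
<== -69
==> monthhop(n='32')
<== 1746-02-06
==> translate(v='-72', u_from='B', u_to='MiB')
<== -9/131072
==> anchor(d='2122-06-27')
<== 2122-06-27
==> monthhop(n='-3')
<== 2122-03-27
==> anchor(d='2269-04-19')
<== 2269-04-19
==> anchor(d='1874-06-06')
<== 1874-06-06
==> spanto(d='1874-05-21')
<== -16
==> stepdays(n='-284')
<== 1873-08-26
==> anchor(d='2044-09-20')
<== 2044-09-20
==> monthhop(n='34')
<== 2047-07-20


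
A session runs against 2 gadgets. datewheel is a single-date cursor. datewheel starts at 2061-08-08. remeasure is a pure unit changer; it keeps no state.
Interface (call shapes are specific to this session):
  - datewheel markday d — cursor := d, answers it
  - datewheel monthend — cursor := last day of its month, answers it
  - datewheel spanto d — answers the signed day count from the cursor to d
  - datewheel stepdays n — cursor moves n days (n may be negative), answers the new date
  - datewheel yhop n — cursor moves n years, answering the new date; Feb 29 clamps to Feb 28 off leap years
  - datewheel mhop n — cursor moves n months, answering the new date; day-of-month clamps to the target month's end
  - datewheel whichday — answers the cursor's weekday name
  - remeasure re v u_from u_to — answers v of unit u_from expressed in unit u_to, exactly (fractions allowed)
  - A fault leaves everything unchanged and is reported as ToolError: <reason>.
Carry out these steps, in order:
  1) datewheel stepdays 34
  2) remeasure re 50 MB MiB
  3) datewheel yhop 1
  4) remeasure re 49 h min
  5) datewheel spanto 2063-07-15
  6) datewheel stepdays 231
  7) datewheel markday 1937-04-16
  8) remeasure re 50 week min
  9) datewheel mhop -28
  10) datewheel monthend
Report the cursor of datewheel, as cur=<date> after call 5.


==> datewheel stepdays(n: 34)
<== 2061-09-11
==> remeasure re(v: 50, u_from: MB, u_to: MiB)
<== 390625/8192
==> datewheel yhop(n: 1)
<== 2062-09-11
==> remeasure re(v: 49, u_from: h, u_to: min)
<== 2940
==> datewheel spanto(d: 2063-07-15)
<== 307
==> datewheel stepdays(n: 231)
<== 2063-04-30
==> datewheel markday(d: 1937-04-16)
<== 1937-04-16
==> remeasure re(v: 50, u_from: week, u_to: min)
<== 504000
==> datewheel mhop(n: -28)
<== 1934-12-16
==> datewheel monthend()
<== 1934-12-31

Answer: cur=2062-09-11


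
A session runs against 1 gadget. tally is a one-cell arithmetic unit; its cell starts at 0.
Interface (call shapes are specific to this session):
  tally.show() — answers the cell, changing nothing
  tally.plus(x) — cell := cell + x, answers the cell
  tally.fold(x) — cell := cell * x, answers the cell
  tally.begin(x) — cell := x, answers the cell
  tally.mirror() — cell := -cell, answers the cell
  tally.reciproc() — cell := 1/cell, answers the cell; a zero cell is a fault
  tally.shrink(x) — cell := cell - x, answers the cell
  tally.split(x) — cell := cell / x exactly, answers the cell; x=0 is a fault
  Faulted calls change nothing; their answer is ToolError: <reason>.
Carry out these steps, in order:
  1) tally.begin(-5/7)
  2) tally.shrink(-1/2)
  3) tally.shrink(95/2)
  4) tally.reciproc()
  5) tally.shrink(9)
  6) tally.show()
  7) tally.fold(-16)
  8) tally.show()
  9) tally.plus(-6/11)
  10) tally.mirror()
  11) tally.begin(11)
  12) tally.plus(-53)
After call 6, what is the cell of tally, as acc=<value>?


Answer: acc=-3013/334

Derivation:
-> begin(-5/7)
<- -5/7
-> shrink(-1/2)
<- -3/14
-> shrink(95/2)
<- -334/7
-> reciproc()
<- -7/334
-> shrink(9)
<- -3013/334
-> show()
<- -3013/334
-> fold(-16)
<- 24104/167
-> show()
<- 24104/167
-> plus(-6/11)
<- 264142/1837
-> mirror()
<- -264142/1837
-> begin(11)
<- 11
-> plus(-53)
<- -42
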